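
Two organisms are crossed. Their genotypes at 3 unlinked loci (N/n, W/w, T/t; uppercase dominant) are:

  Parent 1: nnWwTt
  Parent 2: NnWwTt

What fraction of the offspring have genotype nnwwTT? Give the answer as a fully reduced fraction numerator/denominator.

nnWwTt gametes: nWT×2, nWt×2, nwT×2, nwt×2
NnWwTt gametes: NWT×1, NWt×1, NwT×1, Nwt×1, nWT×1, nWt×1, nwT×1, nwt×1
nnWwTt×NnWwTt grid (8·8=64): NnWWTT=2 NnWWTt=4 NnWWtt=2 NnWwTT=4 NnWwTt=8 NnWwtt=4 NnwwTT=2 NnwwTt=4 Nnwwtt=2 nnWWTT=2 nnWWTt=4 nnWWtt=2 nnWwTT=4 nnWwTt=8 nnWwtt=4 nnwwTT=2 nnwwTt=4 nnwwtt=2
nnwwTT hits 2/64; gcd=2; 2÷2/64÷2 = 1/32

P(nnwwTT) = 1/32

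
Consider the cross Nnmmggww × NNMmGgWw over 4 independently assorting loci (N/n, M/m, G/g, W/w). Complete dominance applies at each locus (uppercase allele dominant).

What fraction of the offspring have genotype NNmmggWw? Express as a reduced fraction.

Nnmmggww gametes: Nmgw×8, nmgw×8
NNMmGgWw gametes: NMGW×2, NMGw×2, NMgW×2, NMgw×2, NmGW×2, NmGw×2, NmgW×2, Nmgw×2
Nnmmggww×NNMmGgWw grid (16·16=256): NNMmGgWw=16 NNMmGgww=16 NNMmggWw=16 NNMmggww=16 NNmmGgWw=16 NNmmGgww=16 NNmmggWw=16 NNmmggww=16 NnMmGgWw=16 NnMmGgww=16 NnMmggWw=16 NnMmggww=16 NnmmGgWw=16 NnmmGgww=16 NnmmggWw=16 Nnmmggww=16
NNmmggWw hits 16/256; gcd=16; 16÷16/256÷16 = 1/16

P(NNmmggWw) = 1/16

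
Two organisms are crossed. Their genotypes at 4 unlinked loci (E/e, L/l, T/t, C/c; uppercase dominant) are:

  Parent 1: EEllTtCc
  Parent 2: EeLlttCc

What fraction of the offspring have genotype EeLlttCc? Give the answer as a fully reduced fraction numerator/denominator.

EEllTtCc gametes: ElTC×4, ElTc×4, EltC×4, Eltc×4
EeLlttCc gametes: ELtC×2, ELtc×2, EltC×2, Eltc×2, eLtC×2, eLtc×2, eltC×2, eltc×2
EEllTtCc×EeLlttCc grid (16·16=256): EELlTtCC=8 EELlTtCc=16 EELlTtcc=8 EELlttCC=8 EELlttCc=16 EELlttcc=8 EEllTtCC=8 EEllTtCc=16 EEllTtcc=8 EEllttCC=8 EEllttCc=16 EEllttcc=8 EeLlTtCC=8 EeLlTtCc=16 EeLlTtcc=8 EeLlttCC=8 EeLlttCc=16 EeLlttcc=8 EellTtCC=8 EellTtCc=16 EellTtcc=8 EellttCC=8 EellttCc=16 Eellttcc=8
EeLlttCc hits 16/256; gcd=16; 16÷16/256÷16 = 1/16

P(EeLlttCc) = 1/16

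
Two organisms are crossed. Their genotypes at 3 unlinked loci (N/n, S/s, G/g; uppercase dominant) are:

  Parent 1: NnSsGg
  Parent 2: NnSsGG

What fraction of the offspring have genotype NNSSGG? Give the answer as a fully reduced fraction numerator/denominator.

NnSsGg gametes: NSG×1, NSg×1, NsG×1, Nsg×1, nSG×1, nSg×1, nsG×1, nsg×1
NnSsGG gametes: NSG×2, NsG×2, nSG×2, nsG×2
NnSsGg×NnSsGG grid (8·8=64): NNSSGG=2 NNSSGg=2 NNSsGG=4 NNSsGg=4 NNssGG=2 NNssGg=2 NnSSGG=4 NnSSGg=4 NnSsGG=8 NnSsGg=8 NnssGG=4 NnssGg=4 nnSSGG=2 nnSSGg=2 nnSsGG=4 nnSsGg=4 nnssGG=2 nnssGg=2
NNSSGG hits 2/64; gcd=2; 2÷2/64÷2 = 1/32

P(NNSSGG) = 1/32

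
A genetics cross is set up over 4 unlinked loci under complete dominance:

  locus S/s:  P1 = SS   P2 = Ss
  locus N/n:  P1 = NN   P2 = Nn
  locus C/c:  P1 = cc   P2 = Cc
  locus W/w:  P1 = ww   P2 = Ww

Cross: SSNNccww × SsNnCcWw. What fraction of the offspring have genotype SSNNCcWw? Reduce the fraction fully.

SSNNccww gametes: SNcw×16
SsNnCcWw gametes: SNCW×1, SNCw×1, SNcW×1, SNcw×1, SnCW×1, SnCw×1, SncW×1, Sncw×1, sNCW×1, sNCw×1, sNcW×1, sNcw×1, snCW×1, snCw×1, sncW×1, sncw×1
SSNNccww×SsNnCcWw grid (16·16=256): SSNNCcWw=16 SSNNCcww=16 SSNNccWw=16 SSNNccww=16 SSNnCcWw=16 SSNnCcww=16 SSNnccWw=16 SSNnccww=16 SsNNCcWw=16 SsNNCcww=16 SsNNccWw=16 SsNNccww=16 SsNnCcWw=16 SsNnCcww=16 SsNnccWw=16 SsNnccww=16
SSNNCcWw hits 16/256; gcd=16; 16÷16/256÷16 = 1/16

P(SSNNCcWw) = 1/16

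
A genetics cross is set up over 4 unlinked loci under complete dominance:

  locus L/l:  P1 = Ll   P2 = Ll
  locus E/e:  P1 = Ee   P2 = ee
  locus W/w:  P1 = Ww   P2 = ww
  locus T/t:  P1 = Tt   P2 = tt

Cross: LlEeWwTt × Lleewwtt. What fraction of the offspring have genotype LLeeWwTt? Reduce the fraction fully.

P(LLeeWwTt) = 1/32

LlEeWwTt gametes: LEWT×1, LEWt×1, LEwT×1, LEwt×1, LeWT×1, LeWt×1, LewT×1, Lewt×1, lEWT×1, lEWt×1, lEwT×1, lEwt×1, leWT×1, leWt×1, lewT×1, lewt×1
Lleewwtt gametes: Lewt×8, lewt×8
LlEeWwTt×Lleewwtt grid (16·16=256): LLEeWwTt=8 LLEeWwtt=8 LLEewwTt=8 LLEewwtt=8 LLeeWwTt=8 LLeeWwtt=8 LLeewwTt=8 LLeewwtt=8 LlEeWwTt=16 LlEeWwtt=16 LlEewwTt=16 LlEewwtt=16 LleeWwTt=16 LleeWwtt=16 LleewwTt=16 Lleewwtt=16 llEeWwTt=8 llEeWwtt=8 llEewwTt=8 llEewwtt=8 lleeWwTt=8 lleeWwtt=8 lleewwTt=8 lleewwtt=8
LLeeWwTt hits 8/256; gcd=8; 8÷8/256÷8 = 1/32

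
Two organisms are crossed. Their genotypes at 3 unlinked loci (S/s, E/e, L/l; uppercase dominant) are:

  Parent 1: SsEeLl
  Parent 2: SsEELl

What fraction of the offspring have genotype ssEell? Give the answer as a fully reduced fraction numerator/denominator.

SsEeLl gametes: SEL×1, SEl×1, SeL×1, Sel×1, sEL×1, sEl×1, seL×1, sel×1
SsEELl gametes: SEL×2, SEl×2, sEL×2, sEl×2
SsEeLl×SsEELl grid (8·8=64): SSEELL=2 SSEELl=4 SSEEll=2 SSEeLL=2 SSEeLl=4 SSEell=2 SsEELL=4 SsEELl=8 SsEEll=4 SsEeLL=4 SsEeLl=8 SsEell=4 ssEELL=2 ssEELl=4 ssEEll=2 ssEeLL=2 ssEeLl=4 ssEell=2
ssEell hits 2/64; gcd=2; 2÷2/64÷2 = 1/32

P(ssEell) = 1/32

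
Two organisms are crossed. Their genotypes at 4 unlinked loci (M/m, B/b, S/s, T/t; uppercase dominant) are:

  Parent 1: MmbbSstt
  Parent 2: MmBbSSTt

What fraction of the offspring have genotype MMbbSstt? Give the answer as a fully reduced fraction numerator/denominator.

MmbbSstt gametes: MbSt×4, Mbst×4, mbSt×4, mbst×4
MmBbSSTt gametes: MBST×2, MBSt×2, MbST×2, MbSt×2, mBST×2, mBSt×2, mbST×2, mbSt×2
MmbbSstt×MmBbSSTt grid (16·16=256): MMBbSSTt=8 MMBbSStt=8 MMBbSsTt=8 MMBbSstt=8 MMbbSSTt=8 MMbbSStt=8 MMbbSsTt=8 MMbbSstt=8 MmBbSSTt=16 MmBbSStt=16 MmBbSsTt=16 MmBbSstt=16 MmbbSSTt=16 MmbbSStt=16 MmbbSsTt=16 MmbbSstt=16 mmBbSSTt=8 mmBbSStt=8 mmBbSsTt=8 mmBbSstt=8 mmbbSSTt=8 mmbbSStt=8 mmbbSsTt=8 mmbbSstt=8
MMbbSstt hits 8/256; gcd=8; 8÷8/256÷8 = 1/32

P(MMbbSstt) = 1/32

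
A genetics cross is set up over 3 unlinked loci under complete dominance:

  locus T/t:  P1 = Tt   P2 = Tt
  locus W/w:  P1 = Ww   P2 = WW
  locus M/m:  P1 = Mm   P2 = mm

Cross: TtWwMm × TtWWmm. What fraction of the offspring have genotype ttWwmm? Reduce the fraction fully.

P(ttWwmm) = 1/16

TtWwMm gametes: TWM×1, TWm×1, TwM×1, Twm×1, tWM×1, tWm×1, twM×1, twm×1
TtWWmm gametes: TWm×4, tWm×4
TtWwMm×TtWWmm grid (8·8=64): TTWWMm=4 TTWWmm=4 TTWwMm=4 TTWwmm=4 TtWWMm=8 TtWWmm=8 TtWwMm=8 TtWwmm=8 ttWWMm=4 ttWWmm=4 ttWwMm=4 ttWwmm=4
ttWwmm hits 4/64; gcd=4; 4÷4/64÷4 = 1/16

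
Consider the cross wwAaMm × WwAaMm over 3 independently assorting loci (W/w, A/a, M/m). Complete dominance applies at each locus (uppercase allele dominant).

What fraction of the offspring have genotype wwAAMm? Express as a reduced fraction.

wwAaMm gametes: wAM×2, wAm×2, waM×2, wam×2
WwAaMm gametes: WAM×1, WAm×1, WaM×1, Wam×1, wAM×1, wAm×1, waM×1, wam×1
wwAaMm×WwAaMm grid (8·8=64): WwAAMM=2 WwAAMm=4 WwAAmm=2 WwAaMM=4 WwAaMm=8 WwAamm=4 WwaaMM=2 WwaaMm=4 Wwaamm=2 wwAAMM=2 wwAAMm=4 wwAAmm=2 wwAaMM=4 wwAaMm=8 wwAamm=4 wwaaMM=2 wwaaMm=4 wwaamm=2
wwAAMm hits 4/64; gcd=4; 4÷4/64÷4 = 1/16

P(wwAAMm) = 1/16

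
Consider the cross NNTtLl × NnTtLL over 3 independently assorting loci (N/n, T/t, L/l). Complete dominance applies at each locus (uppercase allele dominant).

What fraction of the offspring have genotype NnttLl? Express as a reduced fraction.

NNTtLl gametes: NTL×2, NTl×2, NtL×2, Ntl×2
NnTtLL gametes: NTL×2, NtL×2, nTL×2, ntL×2
NNTtLl×NnTtLL grid (8·8=64): NNTTLL=4 NNTTLl=4 NNTtLL=8 NNTtLl=8 NNttLL=4 NNttLl=4 NnTTLL=4 NnTTLl=4 NnTtLL=8 NnTtLl=8 NnttLL=4 NnttLl=4
NnttLl hits 4/64; gcd=4; 4÷4/64÷4 = 1/16

P(NnttLl) = 1/16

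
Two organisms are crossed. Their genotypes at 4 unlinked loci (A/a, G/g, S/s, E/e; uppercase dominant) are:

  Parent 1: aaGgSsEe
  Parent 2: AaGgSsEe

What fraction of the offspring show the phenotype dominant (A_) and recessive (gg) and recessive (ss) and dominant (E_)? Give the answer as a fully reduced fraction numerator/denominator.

aaGgSsEe gametes: aGSE×2, aGSe×2, aGsE×2, aGse×2, agSE×2, agSe×2, agsE×2, agse×2
AaGgSsEe gametes: AGSE×1, AGSe×1, AGsE×1, AGse×1, AgSE×1, AgSe×1, AgsE×1, Agse×1, aGSE×1, aGSe×1, aGsE×1, aGse×1, agSE×1, agSe×1, agsE×1, agse×1
aaGgSsEe×AaGgSsEe grid (16·16=256): AaGGSSEE=2 AaGGSSEe=4 AaGGSSee=2 AaGGSsEE=4 AaGGSsEe=8 AaGGSsee=4 AaGGssEE=2 AaGGssEe=4 AaGGssee=2 AaGgSSEE=4 AaGgSSEe=8 AaGgSSee=4 AaGgSsEE=8 AaGgSsEe=16 AaGgSsee=8 AaGgssEE=4 AaGgssEe=8 AaGgssee=4 AaggSSEE=2 AaggSSEe=4 AaggSSee=2 AaggSsEE=4 AaggSsEe=8 AaggSsee=4 AaggssEE=2 AaggssEe=4 Aaggssee=2 aaGGSSEE=2 aaGGSSEe=4 aaGGSSee=2 aaGGSsEE=4 aaGGSsEe=8 aaGGSsee=4 aaGGssEE=2 aaGGssEe=4 aaGGssee=2 aaGgSSEE=4 aaGgSSEe=8 aaGgSSee=4 aaGgSsEE=8 aaGgSsEe=16 aaGgSsee=8 aaGgssEE=4 aaGgssEe=8 aaGgssee=4 aaggSSEE=2 aaggSSEe=4 aaggSSee=2 aaggSsEE=4 aaggSsEe=8 aaggSsee=4 aaggssEE=2 aaggssEe=4 aaggssee=2
A_ gg ss E_ hits 6/256; gcd=2; 6÷2/256÷2 = 3/128

P(A_ gg ss E_) = 3/128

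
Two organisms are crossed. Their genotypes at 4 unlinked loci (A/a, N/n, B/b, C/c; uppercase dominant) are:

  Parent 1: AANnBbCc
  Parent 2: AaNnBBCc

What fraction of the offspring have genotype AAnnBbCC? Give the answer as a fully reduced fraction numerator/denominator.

P(AAnnBbCC) = 1/64

AANnBbCc gametes: ANBC×2, ANBc×2, ANbC×2, ANbc×2, AnBC×2, AnBc×2, AnbC×2, Anbc×2
AaNnBBCc gametes: ANBC×2, ANBc×2, AnBC×2, AnBc×2, aNBC×2, aNBc×2, anBC×2, anBc×2
AANnBbCc×AaNnBBCc grid (16·16=256): AANNBBCC=4 AANNBBCc=8 AANNBBcc=4 AANNBbCC=4 AANNBbCc=8 AANNBbcc=4 AANnBBCC=8 AANnBBCc=16 AANnBBcc=8 AANnBbCC=8 AANnBbCc=16 AANnBbcc=8 AAnnBBCC=4 AAnnBBCc=8 AAnnBBcc=4 AAnnBbCC=4 AAnnBbCc=8 AAnnBbcc=4 AaNNBBCC=4 AaNNBBCc=8 AaNNBBcc=4 AaNNBbCC=4 AaNNBbCc=8 AaNNBbcc=4 AaNnBBCC=8 AaNnBBCc=16 AaNnBBcc=8 AaNnBbCC=8 AaNnBbCc=16 AaNnBbcc=8 AannBBCC=4 AannBBCc=8 AannBBcc=4 AannBbCC=4 AannBbCc=8 AannBbcc=4
AAnnBbCC hits 4/256; gcd=4; 4÷4/256÷4 = 1/64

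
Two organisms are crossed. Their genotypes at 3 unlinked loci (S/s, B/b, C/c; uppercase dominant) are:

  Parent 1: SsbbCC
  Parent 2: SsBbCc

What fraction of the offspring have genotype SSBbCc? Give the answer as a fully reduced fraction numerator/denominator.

P(SSBbCc) = 1/16

SsbbCC gametes: SbC×4, sbC×4
SsBbCc gametes: SBC×1, SBc×1, SbC×1, Sbc×1, sBC×1, sBc×1, sbC×1, sbc×1
SsbbCC×SsBbCc grid (8·8=64): SSBbCC=4 SSBbCc=4 SSbbCC=4 SSbbCc=4 SsBbCC=8 SsBbCc=8 SsbbCC=8 SsbbCc=8 ssBbCC=4 ssBbCc=4 ssbbCC=4 ssbbCc=4
SSBbCc hits 4/64; gcd=4; 4÷4/64÷4 = 1/16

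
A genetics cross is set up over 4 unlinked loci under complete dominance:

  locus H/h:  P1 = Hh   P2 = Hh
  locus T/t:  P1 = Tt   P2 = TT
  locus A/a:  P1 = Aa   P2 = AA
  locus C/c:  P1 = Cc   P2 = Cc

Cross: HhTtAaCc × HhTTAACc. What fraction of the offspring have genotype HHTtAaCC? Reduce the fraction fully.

HhTtAaCc gametes: HTAC×1, HTAc×1, HTaC×1, HTac×1, HtAC×1, HtAc×1, HtaC×1, Htac×1, hTAC×1, hTAc×1, hTaC×1, hTac×1, htAC×1, htAc×1, htaC×1, htac×1
HhTTAACc gametes: HTAC×4, HTAc×4, hTAC×4, hTAc×4
HhTtAaCc×HhTTAACc grid (16·16=256): HHTTAACC=4 HHTTAACc=8 HHTTAAcc=4 HHTTAaCC=4 HHTTAaCc=8 HHTTAacc=4 HHTtAACC=4 HHTtAACc=8 HHTtAAcc=4 HHTtAaCC=4 HHTtAaCc=8 HHTtAacc=4 HhTTAACC=8 HhTTAACc=16 HhTTAAcc=8 HhTTAaCC=8 HhTTAaCc=16 HhTTAacc=8 HhTtAACC=8 HhTtAACc=16 HhTtAAcc=8 HhTtAaCC=8 HhTtAaCc=16 HhTtAacc=8 hhTTAACC=4 hhTTAACc=8 hhTTAAcc=4 hhTTAaCC=4 hhTTAaCc=8 hhTTAacc=4 hhTtAACC=4 hhTtAACc=8 hhTtAAcc=4 hhTtAaCC=4 hhTtAaCc=8 hhTtAacc=4
HHTtAaCC hits 4/256; gcd=4; 4÷4/256÷4 = 1/64

P(HHTtAaCC) = 1/64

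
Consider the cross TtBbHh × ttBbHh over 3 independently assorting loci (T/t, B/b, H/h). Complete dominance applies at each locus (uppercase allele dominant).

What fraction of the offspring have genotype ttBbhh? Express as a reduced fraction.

TtBbHh gametes: TBH×1, TBh×1, TbH×1, Tbh×1, tBH×1, tBh×1, tbH×1, tbh×1
ttBbHh gametes: tBH×2, tBh×2, tbH×2, tbh×2
TtBbHh×ttBbHh grid (8·8=64): TtBBHH=2 TtBBHh=4 TtBBhh=2 TtBbHH=4 TtBbHh=8 TtBbhh=4 TtbbHH=2 TtbbHh=4 Ttbbhh=2 ttBBHH=2 ttBBHh=4 ttBBhh=2 ttBbHH=4 ttBbHh=8 ttBbhh=4 ttbbHH=2 ttbbHh=4 ttbbhh=2
ttBbhh hits 4/64; gcd=4; 4÷4/64÷4 = 1/16

P(ttBbhh) = 1/16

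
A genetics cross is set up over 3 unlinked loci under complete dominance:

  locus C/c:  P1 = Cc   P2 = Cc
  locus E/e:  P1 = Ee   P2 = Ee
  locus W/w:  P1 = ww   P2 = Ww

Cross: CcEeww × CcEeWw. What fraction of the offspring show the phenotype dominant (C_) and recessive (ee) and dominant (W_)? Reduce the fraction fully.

CcEeww gametes: CEw×2, Cew×2, cEw×2, cew×2
CcEeWw gametes: CEW×1, CEw×1, CeW×1, Cew×1, cEW×1, cEw×1, ceW×1, cew×1
CcEeww×CcEeWw grid (8·8=64): CCEEWw=2 CCEEww=2 CCEeWw=4 CCEeww=4 CCeeWw=2 CCeeww=2 CcEEWw=4 CcEEww=4 CcEeWw=8 CcEeww=8 CceeWw=4 Cceeww=4 ccEEWw=2 ccEEww=2 ccEeWw=4 ccEeww=4 cceeWw=2 cceeww=2
C_ ee W_ hits 6/64; gcd=2; 6÷2/64÷2 = 3/32

P(C_ ee W_) = 3/32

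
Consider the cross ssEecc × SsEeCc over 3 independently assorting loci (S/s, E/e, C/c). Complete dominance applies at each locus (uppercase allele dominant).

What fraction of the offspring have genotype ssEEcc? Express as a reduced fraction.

ssEecc gametes: sEc×4, sec×4
SsEeCc gametes: SEC×1, SEc×1, SeC×1, Sec×1, sEC×1, sEc×1, seC×1, sec×1
ssEecc×SsEeCc grid (8·8=64): SsEECc=4 SsEEcc=4 SsEeCc=8 SsEecc=8 SseeCc=4 Sseecc=4 ssEECc=4 ssEEcc=4 ssEeCc=8 ssEecc=8 sseeCc=4 sseecc=4
ssEEcc hits 4/64; gcd=4; 4÷4/64÷4 = 1/16

P(ssEEcc) = 1/16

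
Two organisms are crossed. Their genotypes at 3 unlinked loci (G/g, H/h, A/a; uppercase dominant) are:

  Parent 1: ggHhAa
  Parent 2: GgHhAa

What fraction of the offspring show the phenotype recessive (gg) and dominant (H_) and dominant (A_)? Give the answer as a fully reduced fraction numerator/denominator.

ggHhAa gametes: gHA×2, gHa×2, ghA×2, gha×2
GgHhAa gametes: GHA×1, GHa×1, GhA×1, Gha×1, gHA×1, gHa×1, ghA×1, gha×1
ggHhAa×GgHhAa grid (8·8=64): GgHHAA=2 GgHHAa=4 GgHHaa=2 GgHhAA=4 GgHhAa=8 GgHhaa=4 GghhAA=2 GghhAa=4 Gghhaa=2 ggHHAA=2 ggHHAa=4 ggHHaa=2 ggHhAA=4 ggHhAa=8 ggHhaa=4 gghhAA=2 gghhAa=4 gghhaa=2
gg H_ A_ hits 18/64; gcd=2; 18÷2/64÷2 = 9/32

P(gg H_ A_) = 9/32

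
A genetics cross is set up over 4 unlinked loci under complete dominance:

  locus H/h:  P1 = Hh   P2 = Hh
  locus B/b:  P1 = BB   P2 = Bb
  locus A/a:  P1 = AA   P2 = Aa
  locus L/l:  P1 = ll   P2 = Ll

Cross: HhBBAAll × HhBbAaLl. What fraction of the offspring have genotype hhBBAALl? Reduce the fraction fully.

HhBBAAll gametes: HBAl×8, hBAl×8
HhBbAaLl gametes: HBAL×1, HBAl×1, HBaL×1, HBal×1, HbAL×1, HbAl×1, HbaL×1, Hbal×1, hBAL×1, hBAl×1, hBaL×1, hBal×1, hbAL×1, hbAl×1, hbaL×1, hbal×1
HhBBAAll×HhBbAaLl grid (16·16=256): HHBBAALl=8 HHBBAAll=8 HHBBAaLl=8 HHBBAall=8 HHBbAALl=8 HHBbAAll=8 HHBbAaLl=8 HHBbAall=8 HhBBAALl=16 HhBBAAll=16 HhBBAaLl=16 HhBBAall=16 HhBbAALl=16 HhBbAAll=16 HhBbAaLl=16 HhBbAall=16 hhBBAALl=8 hhBBAAll=8 hhBBAaLl=8 hhBBAall=8 hhBbAALl=8 hhBbAAll=8 hhBbAaLl=8 hhBbAall=8
hhBBAALl hits 8/256; gcd=8; 8÷8/256÷8 = 1/32

P(hhBBAALl) = 1/32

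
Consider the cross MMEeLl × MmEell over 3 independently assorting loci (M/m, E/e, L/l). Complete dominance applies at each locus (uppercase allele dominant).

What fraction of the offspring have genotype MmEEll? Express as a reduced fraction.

P(MmEEll) = 1/16

MMEeLl gametes: MEL×2, MEl×2, MeL×2, Mel×2
MmEell gametes: MEl×2, Mel×2, mEl×2, mel×2
MMEeLl×MmEell grid (8·8=64): MMEELl=4 MMEEll=4 MMEeLl=8 MMEell=8 MMeeLl=4 MMeell=4 MmEELl=4 MmEEll=4 MmEeLl=8 MmEell=8 MmeeLl=4 Mmeell=4
MmEEll hits 4/64; gcd=4; 4÷4/64÷4 = 1/16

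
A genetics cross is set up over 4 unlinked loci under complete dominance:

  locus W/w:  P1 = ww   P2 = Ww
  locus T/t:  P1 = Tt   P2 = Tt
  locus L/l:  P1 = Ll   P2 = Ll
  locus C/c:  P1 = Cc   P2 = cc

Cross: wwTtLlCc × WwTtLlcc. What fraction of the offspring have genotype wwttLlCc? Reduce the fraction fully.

P(wwttLlCc) = 1/32

wwTtLlCc gametes: wTLC×2, wTLc×2, wTlC×2, wTlc×2, wtLC×2, wtLc×2, wtlC×2, wtlc×2
WwTtLlcc gametes: WTLc×2, WTlc×2, WtLc×2, Wtlc×2, wTLc×2, wTlc×2, wtLc×2, wtlc×2
wwTtLlCc×WwTtLlcc grid (16·16=256): WwTTLLCc=4 WwTTLLcc=4 WwTTLlCc=8 WwTTLlcc=8 WwTTllCc=4 WwTTllcc=4 WwTtLLCc=8 WwTtLLcc=8 WwTtLlCc=16 WwTtLlcc=16 WwTtllCc=8 WwTtllcc=8 WwttLLCc=4 WwttLLcc=4 WwttLlCc=8 WwttLlcc=8 WwttllCc=4 Wwttllcc=4 wwTTLLCc=4 wwTTLLcc=4 wwTTLlCc=8 wwTTLlcc=8 wwTTllCc=4 wwTTllcc=4 wwTtLLCc=8 wwTtLLcc=8 wwTtLlCc=16 wwTtLlcc=16 wwTtllCc=8 wwTtllcc=8 wwttLLCc=4 wwttLLcc=4 wwttLlCc=8 wwttLlcc=8 wwttllCc=4 wwttllcc=4
wwttLlCc hits 8/256; gcd=8; 8÷8/256÷8 = 1/32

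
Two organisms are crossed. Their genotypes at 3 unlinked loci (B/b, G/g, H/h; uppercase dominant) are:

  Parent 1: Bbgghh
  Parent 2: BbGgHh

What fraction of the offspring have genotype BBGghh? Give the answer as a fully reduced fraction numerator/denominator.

Bbgghh gametes: Bgh×4, bgh×4
BbGgHh gametes: BGH×1, BGh×1, BgH×1, Bgh×1, bGH×1, bGh×1, bgH×1, bgh×1
Bbgghh×BbGgHh grid (8·8=64): BBGgHh=4 BBGghh=4 BBggHh=4 BBgghh=4 BbGgHh=8 BbGghh=8 BbggHh=8 Bbgghh=8 bbGgHh=4 bbGghh=4 bbggHh=4 bbgghh=4
BBGghh hits 4/64; gcd=4; 4÷4/64÷4 = 1/16

P(BBGghh) = 1/16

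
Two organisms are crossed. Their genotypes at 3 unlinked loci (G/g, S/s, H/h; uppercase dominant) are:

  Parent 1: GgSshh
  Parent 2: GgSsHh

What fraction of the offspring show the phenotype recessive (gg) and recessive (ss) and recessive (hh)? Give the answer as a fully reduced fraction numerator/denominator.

GgSshh gametes: GSh×2, Gsh×2, gSh×2, gsh×2
GgSsHh gametes: GSH×1, GSh×1, GsH×1, Gsh×1, gSH×1, gSh×1, gsH×1, gsh×1
GgSshh×GgSsHh grid (8·8=64): GGSSHh=2 GGSShh=2 GGSsHh=4 GGSshh=4 GGssHh=2 GGsshh=2 GgSSHh=4 GgSShh=4 GgSsHh=8 GgSshh=8 GgssHh=4 Ggsshh=4 ggSSHh=2 ggSShh=2 ggSsHh=4 ggSshh=4 ggssHh=2 ggsshh=2
gg ss hh hits 2/64; gcd=2; 2÷2/64÷2 = 1/32

P(gg ss hh) = 1/32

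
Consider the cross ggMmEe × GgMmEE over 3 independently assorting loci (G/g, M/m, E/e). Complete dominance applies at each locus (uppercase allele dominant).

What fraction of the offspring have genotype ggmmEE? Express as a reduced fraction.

ggMmEe gametes: gME×2, gMe×2, gmE×2, gme×2
GgMmEE gametes: GME×2, GmE×2, gME×2, gmE×2
ggMmEe×GgMmEE grid (8·8=64): GgMMEE=4 GgMMEe=4 GgMmEE=8 GgMmEe=8 GgmmEE=4 GgmmEe=4 ggMMEE=4 ggMMEe=4 ggMmEE=8 ggMmEe=8 ggmmEE=4 ggmmEe=4
ggmmEE hits 4/64; gcd=4; 4÷4/64÷4 = 1/16

P(ggmmEE) = 1/16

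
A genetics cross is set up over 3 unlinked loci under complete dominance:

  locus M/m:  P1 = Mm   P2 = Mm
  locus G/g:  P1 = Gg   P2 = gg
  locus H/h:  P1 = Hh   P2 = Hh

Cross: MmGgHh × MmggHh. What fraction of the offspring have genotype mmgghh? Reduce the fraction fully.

MmGgHh gametes: MGH×1, MGh×1, MgH×1, Mgh×1, mGH×1, mGh×1, mgH×1, mgh×1
MmggHh gametes: MgH×2, Mgh×2, mgH×2, mgh×2
MmGgHh×MmggHh grid (8·8=64): MMGgHH=2 MMGgHh=4 MMGghh=2 MMggHH=2 MMggHh=4 MMgghh=2 MmGgHH=4 MmGgHh=8 MmGghh=4 MmggHH=4 MmggHh=8 Mmgghh=4 mmGgHH=2 mmGgHh=4 mmGghh=2 mmggHH=2 mmggHh=4 mmgghh=2
mmgghh hits 2/64; gcd=2; 2÷2/64÷2 = 1/32

P(mmgghh) = 1/32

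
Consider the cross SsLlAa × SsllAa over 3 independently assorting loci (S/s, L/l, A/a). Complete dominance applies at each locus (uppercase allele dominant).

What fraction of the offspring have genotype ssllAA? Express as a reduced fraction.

SsLlAa gametes: SLA×1, SLa×1, SlA×1, Sla×1, sLA×1, sLa×1, slA×1, sla×1
SsllAa gametes: SlA×2, Sla×2, slA×2, sla×2
SsLlAa×SsllAa grid (8·8=64): SSLlAA=2 SSLlAa=4 SSLlaa=2 SSllAA=2 SSllAa=4 SSllaa=2 SsLlAA=4 SsLlAa=8 SsLlaa=4 SsllAA=4 SsllAa=8 Ssllaa=4 ssLlAA=2 ssLlAa=4 ssLlaa=2 ssllAA=2 ssllAa=4 ssllaa=2
ssllAA hits 2/64; gcd=2; 2÷2/64÷2 = 1/32

P(ssllAA) = 1/32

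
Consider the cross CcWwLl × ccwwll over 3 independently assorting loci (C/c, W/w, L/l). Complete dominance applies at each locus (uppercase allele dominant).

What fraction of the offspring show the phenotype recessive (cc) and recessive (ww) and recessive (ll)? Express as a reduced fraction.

CcWwLl gametes: CWL×1, CWl×1, CwL×1, Cwl×1, cWL×1, cWl×1, cwL×1, cwl×1
ccwwll gametes: cwl×8
CcWwLl×ccwwll grid (8·8=64): CcWwLl=8 CcWwll=8 CcwwLl=8 Ccwwll=8 ccWwLl=8 ccWwll=8 ccwwLl=8 ccwwll=8
cc ww ll hits 8/64; gcd=8; 8÷8/64÷8 = 1/8

P(cc ww ll) = 1/8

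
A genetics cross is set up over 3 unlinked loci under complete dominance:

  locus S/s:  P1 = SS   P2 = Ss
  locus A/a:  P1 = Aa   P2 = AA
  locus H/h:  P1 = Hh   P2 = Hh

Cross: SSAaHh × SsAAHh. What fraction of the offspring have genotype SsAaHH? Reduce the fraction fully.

P(SsAaHH) = 1/16

SSAaHh gametes: SAH×2, SAh×2, SaH×2, Sah×2
SsAAHh gametes: SAH×2, SAh×2, sAH×2, sAh×2
SSAaHh×SsAAHh grid (8·8=64): SSAAHH=4 SSAAHh=8 SSAAhh=4 SSAaHH=4 SSAaHh=8 SSAahh=4 SsAAHH=4 SsAAHh=8 SsAAhh=4 SsAaHH=4 SsAaHh=8 SsAahh=4
SsAaHH hits 4/64; gcd=4; 4÷4/64÷4 = 1/16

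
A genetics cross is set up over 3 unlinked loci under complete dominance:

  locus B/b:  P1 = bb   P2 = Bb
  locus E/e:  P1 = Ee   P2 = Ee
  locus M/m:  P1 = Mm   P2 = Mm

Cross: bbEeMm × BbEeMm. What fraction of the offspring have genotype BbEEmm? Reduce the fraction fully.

P(BbEEmm) = 1/32

bbEeMm gametes: bEM×2, bEm×2, beM×2, bem×2
BbEeMm gametes: BEM×1, BEm×1, BeM×1, Bem×1, bEM×1, bEm×1, beM×1, bem×1
bbEeMm×BbEeMm grid (8·8=64): BbEEMM=2 BbEEMm=4 BbEEmm=2 BbEeMM=4 BbEeMm=8 BbEemm=4 BbeeMM=2 BbeeMm=4 Bbeemm=2 bbEEMM=2 bbEEMm=4 bbEEmm=2 bbEeMM=4 bbEeMm=8 bbEemm=4 bbeeMM=2 bbeeMm=4 bbeemm=2
BbEEmm hits 2/64; gcd=2; 2÷2/64÷2 = 1/32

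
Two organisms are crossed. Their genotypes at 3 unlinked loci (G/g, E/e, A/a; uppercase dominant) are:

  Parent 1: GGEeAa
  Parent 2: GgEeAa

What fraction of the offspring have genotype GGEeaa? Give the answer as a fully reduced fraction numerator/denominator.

P(GGEeaa) = 1/16

GGEeAa gametes: GEA×2, GEa×2, GeA×2, Gea×2
GgEeAa gametes: GEA×1, GEa×1, GeA×1, Gea×1, gEA×1, gEa×1, geA×1, gea×1
GGEeAa×GgEeAa grid (8·8=64): GGEEAA=2 GGEEAa=4 GGEEaa=2 GGEeAA=4 GGEeAa=8 GGEeaa=4 GGeeAA=2 GGeeAa=4 GGeeaa=2 GgEEAA=2 GgEEAa=4 GgEEaa=2 GgEeAA=4 GgEeAa=8 GgEeaa=4 GgeeAA=2 GgeeAa=4 Ggeeaa=2
GGEeaa hits 4/64; gcd=4; 4÷4/64÷4 = 1/16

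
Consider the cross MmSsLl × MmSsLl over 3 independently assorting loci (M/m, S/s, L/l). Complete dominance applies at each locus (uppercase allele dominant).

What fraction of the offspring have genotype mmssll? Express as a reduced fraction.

MmSsLl gametes: MSL×1, MSl×1, MsL×1, Msl×1, mSL×1, mSl×1, msL×1, msl×1
MmSsLl gametes: MSL×1, MSl×1, MsL×1, Msl×1, mSL×1, mSl×1, msL×1, msl×1
MmSsLl×MmSsLl grid (8·8=64): MMSSLL=1 MMSSLl=2 MMSSll=1 MMSsLL=2 MMSsLl=4 MMSsll=2 MMssLL=1 MMssLl=2 MMssll=1 MmSSLL=2 MmSSLl=4 MmSSll=2 MmSsLL=4 MmSsLl=8 MmSsll=4 MmssLL=2 MmssLl=4 Mmssll=2 mmSSLL=1 mmSSLl=2 mmSSll=1 mmSsLL=2 mmSsLl=4 mmSsll=2 mmssLL=1 mmssLl=2 mmssll=1
mmssll hits 1/64; gcd=1; 1÷1/64÷1 = 1/64

P(mmssll) = 1/64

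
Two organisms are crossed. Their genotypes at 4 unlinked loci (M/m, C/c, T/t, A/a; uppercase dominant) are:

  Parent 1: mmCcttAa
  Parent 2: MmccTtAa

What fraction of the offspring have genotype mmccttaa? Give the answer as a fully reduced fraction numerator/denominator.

P(mmccttaa) = 1/32

mmCcttAa gametes: mCtA×4, mCta×4, mctA×4, mcta×4
MmccTtAa gametes: McTA×2, McTa×2, MctA×2, Mcta×2, mcTA×2, mcTa×2, mctA×2, mcta×2
mmCcttAa×MmccTtAa grid (16·16=256): MmCcTtAA=8 MmCcTtAa=16 MmCcTtaa=8 MmCcttAA=8 MmCcttAa=16 MmCcttaa=8 MmccTtAA=8 MmccTtAa=16 MmccTtaa=8 MmccttAA=8 MmccttAa=16 Mmccttaa=8 mmCcTtAA=8 mmCcTtAa=16 mmCcTtaa=8 mmCcttAA=8 mmCcttAa=16 mmCcttaa=8 mmccTtAA=8 mmccTtAa=16 mmccTtaa=8 mmccttAA=8 mmccttAa=16 mmccttaa=8
mmccttaa hits 8/256; gcd=8; 8÷8/256÷8 = 1/32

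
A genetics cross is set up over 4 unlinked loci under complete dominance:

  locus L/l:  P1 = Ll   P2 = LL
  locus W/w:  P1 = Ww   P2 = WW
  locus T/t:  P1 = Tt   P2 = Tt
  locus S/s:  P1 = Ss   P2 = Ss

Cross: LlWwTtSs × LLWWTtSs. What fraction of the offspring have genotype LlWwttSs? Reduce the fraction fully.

P(LlWwttSs) = 1/32

LlWwTtSs gametes: LWTS×1, LWTs×1, LWtS×1, LWts×1, LwTS×1, LwTs×1, LwtS×1, Lwts×1, lWTS×1, lWTs×1, lWtS×1, lWts×1, lwTS×1, lwTs×1, lwtS×1, lwts×1
LLWWTtSs gametes: LWTS×4, LWTs×4, LWtS×4, LWts×4
LlWwTtSs×LLWWTtSs grid (16·16=256): LLWWTTSS=4 LLWWTTSs=8 LLWWTTss=4 LLWWTtSS=8 LLWWTtSs=16 LLWWTtss=8 LLWWttSS=4 LLWWttSs=8 LLWWttss=4 LLWwTTSS=4 LLWwTTSs=8 LLWwTTss=4 LLWwTtSS=8 LLWwTtSs=16 LLWwTtss=8 LLWwttSS=4 LLWwttSs=8 LLWwttss=4 LlWWTTSS=4 LlWWTTSs=8 LlWWTTss=4 LlWWTtSS=8 LlWWTtSs=16 LlWWTtss=8 LlWWttSS=4 LlWWttSs=8 LlWWttss=4 LlWwTTSS=4 LlWwTTSs=8 LlWwTTss=4 LlWwTtSS=8 LlWwTtSs=16 LlWwTtss=8 LlWwttSS=4 LlWwttSs=8 LlWwttss=4
LlWwttSs hits 8/256; gcd=8; 8÷8/256÷8 = 1/32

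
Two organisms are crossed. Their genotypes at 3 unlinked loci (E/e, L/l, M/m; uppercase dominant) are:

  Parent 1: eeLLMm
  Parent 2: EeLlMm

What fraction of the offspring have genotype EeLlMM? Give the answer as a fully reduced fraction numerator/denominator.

eeLLMm gametes: eLM×4, eLm×4
EeLlMm gametes: ELM×1, ELm×1, ElM×1, Elm×1, eLM×1, eLm×1, elM×1, elm×1
eeLLMm×EeLlMm grid (8·8=64): EeLLMM=4 EeLLMm=8 EeLLmm=4 EeLlMM=4 EeLlMm=8 EeLlmm=4 eeLLMM=4 eeLLMm=8 eeLLmm=4 eeLlMM=4 eeLlMm=8 eeLlmm=4
EeLlMM hits 4/64; gcd=4; 4÷4/64÷4 = 1/16

P(EeLlMM) = 1/16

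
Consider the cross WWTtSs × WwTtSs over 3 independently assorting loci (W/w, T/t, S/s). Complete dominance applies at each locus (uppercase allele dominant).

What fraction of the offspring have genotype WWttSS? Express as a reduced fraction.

WWTtSs gametes: WTS×2, WTs×2, WtS×2, Wts×2
WwTtSs gametes: WTS×1, WTs×1, WtS×1, Wts×1, wTS×1, wTs×1, wtS×1, wts×1
WWTtSs×WwTtSs grid (8·8=64): WWTTSS=2 WWTTSs=4 WWTTss=2 WWTtSS=4 WWTtSs=8 WWTtss=4 WWttSS=2 WWttSs=4 WWttss=2 WwTTSS=2 WwTTSs=4 WwTTss=2 WwTtSS=4 WwTtSs=8 WwTtss=4 WwttSS=2 WwttSs=4 Wwttss=2
WWttSS hits 2/64; gcd=2; 2÷2/64÷2 = 1/32

P(WWttSS) = 1/32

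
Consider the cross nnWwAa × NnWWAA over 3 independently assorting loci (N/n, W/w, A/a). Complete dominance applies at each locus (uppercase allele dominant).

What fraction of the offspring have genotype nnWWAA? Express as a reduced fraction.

P(nnWWAA) = 1/8

nnWwAa gametes: nWA×2, nWa×2, nwA×2, nwa×2
NnWWAA gametes: NWA×4, nWA×4
nnWwAa×NnWWAA grid (8·8=64): NnWWAA=8 NnWWAa=8 NnWwAA=8 NnWwAa=8 nnWWAA=8 nnWWAa=8 nnWwAA=8 nnWwAa=8
nnWWAA hits 8/64; gcd=8; 8÷8/64÷8 = 1/8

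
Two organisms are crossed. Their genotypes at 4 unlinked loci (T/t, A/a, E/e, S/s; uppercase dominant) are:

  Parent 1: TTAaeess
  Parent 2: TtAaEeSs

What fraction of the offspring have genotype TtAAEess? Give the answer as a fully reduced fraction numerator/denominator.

P(TtAAEess) = 1/32

TTAaeess gametes: TAes×8, Taes×8
TtAaEeSs gametes: TAES×1, TAEs×1, TAeS×1, TAes×1, TaES×1, TaEs×1, TaeS×1, Taes×1, tAES×1, tAEs×1, tAeS×1, tAes×1, taES×1, taEs×1, taeS×1, taes×1
TTAaeess×TtAaEeSs grid (16·16=256): TTAAEeSs=8 TTAAEess=8 TTAAeeSs=8 TTAAeess=8 TTAaEeSs=16 TTAaEess=16 TTAaeeSs=16 TTAaeess=16 TTaaEeSs=8 TTaaEess=8 TTaaeeSs=8 TTaaeess=8 TtAAEeSs=8 TtAAEess=8 TtAAeeSs=8 TtAAeess=8 TtAaEeSs=16 TtAaEess=16 TtAaeeSs=16 TtAaeess=16 TtaaEeSs=8 TtaaEess=8 TtaaeeSs=8 Ttaaeess=8
TtAAEess hits 8/256; gcd=8; 8÷8/256÷8 = 1/32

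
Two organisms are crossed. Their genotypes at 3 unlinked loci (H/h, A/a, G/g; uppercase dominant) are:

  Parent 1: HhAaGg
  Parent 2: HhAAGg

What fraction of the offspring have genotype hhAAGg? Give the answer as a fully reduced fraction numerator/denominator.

P(hhAAGg) = 1/16

HhAaGg gametes: HAG×1, HAg×1, HaG×1, Hag×1, hAG×1, hAg×1, haG×1, hag×1
HhAAGg gametes: HAG×2, HAg×2, hAG×2, hAg×2
HhAaGg×HhAAGg grid (8·8=64): HHAAGG=2 HHAAGg=4 HHAAgg=2 HHAaGG=2 HHAaGg=4 HHAagg=2 HhAAGG=4 HhAAGg=8 HhAAgg=4 HhAaGG=4 HhAaGg=8 HhAagg=4 hhAAGG=2 hhAAGg=4 hhAAgg=2 hhAaGG=2 hhAaGg=4 hhAagg=2
hhAAGg hits 4/64; gcd=4; 4÷4/64÷4 = 1/16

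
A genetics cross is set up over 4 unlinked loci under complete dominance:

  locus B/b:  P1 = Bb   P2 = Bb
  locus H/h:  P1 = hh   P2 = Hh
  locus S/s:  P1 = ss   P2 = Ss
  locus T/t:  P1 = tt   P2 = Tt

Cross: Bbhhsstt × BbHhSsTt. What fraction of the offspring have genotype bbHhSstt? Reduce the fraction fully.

Bbhhsstt gametes: Bhst×8, bhst×8
BbHhSsTt gametes: BHST×1, BHSt×1, BHsT×1, BHst×1, BhST×1, BhSt×1, BhsT×1, Bhst×1, bHST×1, bHSt×1, bHsT×1, bHst×1, bhST×1, bhSt×1, bhsT×1, bhst×1
Bbhhsstt×BbHhSsTt grid (16·16=256): BBHhSsTt=8 BBHhSstt=8 BBHhssTt=8 BBHhsstt=8 BBhhSsTt=8 BBhhSstt=8 BBhhssTt=8 BBhhsstt=8 BbHhSsTt=16 BbHhSstt=16 BbHhssTt=16 BbHhsstt=16 BbhhSsTt=16 BbhhSstt=16 BbhhssTt=16 Bbhhsstt=16 bbHhSsTt=8 bbHhSstt=8 bbHhssTt=8 bbHhsstt=8 bbhhSsTt=8 bbhhSstt=8 bbhhssTt=8 bbhhsstt=8
bbHhSstt hits 8/256; gcd=8; 8÷8/256÷8 = 1/32

P(bbHhSstt) = 1/32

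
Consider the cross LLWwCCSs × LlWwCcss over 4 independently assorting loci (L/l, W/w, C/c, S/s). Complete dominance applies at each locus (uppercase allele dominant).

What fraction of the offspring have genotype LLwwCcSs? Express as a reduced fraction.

P(LLwwCcSs) = 1/32

LLWwCCSs gametes: LWCS×4, LWCs×4, LwCS×4, LwCs×4
LlWwCcss gametes: LWCs×2, LWcs×2, LwCs×2, Lwcs×2, lWCs×2, lWcs×2, lwCs×2, lwcs×2
LLWwCCSs×LlWwCcss grid (16·16=256): LLWWCCSs=8 LLWWCCss=8 LLWWCcSs=8 LLWWCcss=8 LLWwCCSs=16 LLWwCCss=16 LLWwCcSs=16 LLWwCcss=16 LLwwCCSs=8 LLwwCCss=8 LLwwCcSs=8 LLwwCcss=8 LlWWCCSs=8 LlWWCCss=8 LlWWCcSs=8 LlWWCcss=8 LlWwCCSs=16 LlWwCCss=16 LlWwCcSs=16 LlWwCcss=16 LlwwCCSs=8 LlwwCCss=8 LlwwCcSs=8 LlwwCcss=8
LLwwCcSs hits 8/256; gcd=8; 8÷8/256÷8 = 1/32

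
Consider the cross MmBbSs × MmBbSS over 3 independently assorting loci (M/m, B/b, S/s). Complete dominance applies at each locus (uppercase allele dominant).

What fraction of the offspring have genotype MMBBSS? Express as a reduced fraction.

MmBbSs gametes: MBS×1, MBs×1, MbS×1, Mbs×1, mBS×1, mBs×1, mbS×1, mbs×1
MmBbSS gametes: MBS×2, MbS×2, mBS×2, mbS×2
MmBbSs×MmBbSS grid (8·8=64): MMBBSS=2 MMBBSs=2 MMBbSS=4 MMBbSs=4 MMbbSS=2 MMbbSs=2 MmBBSS=4 MmBBSs=4 MmBbSS=8 MmBbSs=8 MmbbSS=4 MmbbSs=4 mmBBSS=2 mmBBSs=2 mmBbSS=4 mmBbSs=4 mmbbSS=2 mmbbSs=2
MMBBSS hits 2/64; gcd=2; 2÷2/64÷2 = 1/32

P(MMBBSS) = 1/32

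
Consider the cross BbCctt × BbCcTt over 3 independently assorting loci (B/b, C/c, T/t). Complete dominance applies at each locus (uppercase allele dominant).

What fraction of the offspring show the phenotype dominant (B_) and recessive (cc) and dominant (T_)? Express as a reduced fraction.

P(B_ cc T_) = 3/32

BbCctt gametes: BCt×2, Bct×2, bCt×2, bct×2
BbCcTt gametes: BCT×1, BCt×1, BcT×1, Bct×1, bCT×1, bCt×1, bcT×1, bct×1
BbCctt×BbCcTt grid (8·8=64): BBCCTt=2 BBCCtt=2 BBCcTt=4 BBCctt=4 BBccTt=2 BBcctt=2 BbCCTt=4 BbCCtt=4 BbCcTt=8 BbCctt=8 BbccTt=4 Bbcctt=4 bbCCTt=2 bbCCtt=2 bbCcTt=4 bbCctt=4 bbccTt=2 bbcctt=2
B_ cc T_ hits 6/64; gcd=2; 6÷2/64÷2 = 3/32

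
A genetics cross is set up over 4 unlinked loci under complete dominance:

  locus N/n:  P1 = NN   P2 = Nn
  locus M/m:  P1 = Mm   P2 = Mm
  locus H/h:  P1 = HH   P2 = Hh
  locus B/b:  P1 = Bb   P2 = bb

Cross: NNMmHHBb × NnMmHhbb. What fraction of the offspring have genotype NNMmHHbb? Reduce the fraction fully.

P(NNMmHHbb) = 1/16

NNMmHHBb gametes: NMHB×4, NMHb×4, NmHB×4, NmHb×4
NnMmHhbb gametes: NMHb×2, NMhb×2, NmHb×2, Nmhb×2, nMHb×2, nMhb×2, nmHb×2, nmhb×2
NNMmHHBb×NnMmHhbb grid (16·16=256): NNMMHHBb=8 NNMMHHbb=8 NNMMHhBb=8 NNMMHhbb=8 NNMmHHBb=16 NNMmHHbb=16 NNMmHhBb=16 NNMmHhbb=16 NNmmHHBb=8 NNmmHHbb=8 NNmmHhBb=8 NNmmHhbb=8 NnMMHHBb=8 NnMMHHbb=8 NnMMHhBb=8 NnMMHhbb=8 NnMmHHBb=16 NnMmHHbb=16 NnMmHhBb=16 NnMmHhbb=16 NnmmHHBb=8 NnmmHHbb=8 NnmmHhBb=8 NnmmHhbb=8
NNMmHHbb hits 16/256; gcd=16; 16÷16/256÷16 = 1/16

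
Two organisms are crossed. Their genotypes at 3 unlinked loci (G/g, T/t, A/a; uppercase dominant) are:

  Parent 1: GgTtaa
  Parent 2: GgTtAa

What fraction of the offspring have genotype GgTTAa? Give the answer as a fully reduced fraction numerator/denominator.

GgTtaa gametes: GTa×2, Gta×2, gTa×2, gta×2
GgTtAa gametes: GTA×1, GTa×1, GtA×1, Gta×1, gTA×1, gTa×1, gtA×1, gta×1
GgTtaa×GgTtAa grid (8·8=64): GGTTAa=2 GGTTaa=2 GGTtAa=4 GGTtaa=4 GGttAa=2 GGttaa=2 GgTTAa=4 GgTTaa=4 GgTtAa=8 GgTtaa=8 GgttAa=4 Ggttaa=4 ggTTAa=2 ggTTaa=2 ggTtAa=4 ggTtaa=4 ggttAa=2 ggttaa=2
GgTTAa hits 4/64; gcd=4; 4÷4/64÷4 = 1/16

P(GgTTAa) = 1/16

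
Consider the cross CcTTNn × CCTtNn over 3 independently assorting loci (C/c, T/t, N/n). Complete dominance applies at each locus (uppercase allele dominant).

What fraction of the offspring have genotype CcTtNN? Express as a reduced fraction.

CcTTNn gametes: CTN×2, CTn×2, cTN×2, cTn×2
CCTtNn gametes: CTN×2, CTn×2, CtN×2, Ctn×2
CcTTNn×CCTtNn grid (8·8=64): CCTTNN=4 CCTTNn=8 CCTTnn=4 CCTtNN=4 CCTtNn=8 CCTtnn=4 CcTTNN=4 CcTTNn=8 CcTTnn=4 CcTtNN=4 CcTtNn=8 CcTtnn=4
CcTtNN hits 4/64; gcd=4; 4÷4/64÷4 = 1/16

P(CcTtNN) = 1/16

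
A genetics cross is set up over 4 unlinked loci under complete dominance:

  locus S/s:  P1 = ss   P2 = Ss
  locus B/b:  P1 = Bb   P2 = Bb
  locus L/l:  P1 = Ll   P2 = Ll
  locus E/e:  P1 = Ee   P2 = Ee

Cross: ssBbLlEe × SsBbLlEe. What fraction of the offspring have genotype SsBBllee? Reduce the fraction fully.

P(SsBBllee) = 1/128

ssBbLlEe gametes: sBLE×2, sBLe×2, sBlE×2, sBle×2, sbLE×2, sbLe×2, sblE×2, sble×2
SsBbLlEe gametes: SBLE×1, SBLe×1, SBlE×1, SBle×1, SbLE×1, SbLe×1, SblE×1, Sble×1, sBLE×1, sBLe×1, sBlE×1, sBle×1, sbLE×1, sbLe×1, sblE×1, sble×1
ssBbLlEe×SsBbLlEe grid (16·16=256): SsBBLLEE=2 SsBBLLEe=4 SsBBLLee=2 SsBBLlEE=4 SsBBLlEe=8 SsBBLlee=4 SsBBllEE=2 SsBBllEe=4 SsBBllee=2 SsBbLLEE=4 SsBbLLEe=8 SsBbLLee=4 SsBbLlEE=8 SsBbLlEe=16 SsBbLlee=8 SsBbllEE=4 SsBbllEe=8 SsBbllee=4 SsbbLLEE=2 SsbbLLEe=4 SsbbLLee=2 SsbbLlEE=4 SsbbLlEe=8 SsbbLlee=4 SsbbllEE=2 SsbbllEe=4 Ssbbllee=2 ssBBLLEE=2 ssBBLLEe=4 ssBBLLee=2 ssBBLlEE=4 ssBBLlEe=8 ssBBLlee=4 ssBBllEE=2 ssBBllEe=4 ssBBllee=2 ssBbLLEE=4 ssBbLLEe=8 ssBbLLee=4 ssBbLlEE=8 ssBbLlEe=16 ssBbLlee=8 ssBbllEE=4 ssBbllEe=8 ssBbllee=4 ssbbLLEE=2 ssbbLLEe=4 ssbbLLee=2 ssbbLlEE=4 ssbbLlEe=8 ssbbLlee=4 ssbbllEE=2 ssbbllEe=4 ssbbllee=2
SsBBllee hits 2/256; gcd=2; 2÷2/256÷2 = 1/128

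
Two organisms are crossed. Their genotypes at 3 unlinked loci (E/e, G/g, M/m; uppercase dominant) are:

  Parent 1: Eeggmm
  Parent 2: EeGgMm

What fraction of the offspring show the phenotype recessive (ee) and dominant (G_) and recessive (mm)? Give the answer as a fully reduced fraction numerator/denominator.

Eeggmm gametes: Egm×4, egm×4
EeGgMm gametes: EGM×1, EGm×1, EgM×1, Egm×1, eGM×1, eGm×1, egM×1, egm×1
Eeggmm×EeGgMm grid (8·8=64): EEGgMm=4 EEGgmm=4 EEggMm=4 EEggmm=4 EeGgMm=8 EeGgmm=8 EeggMm=8 Eeggmm=8 eeGgMm=4 eeGgmm=4 eeggMm=4 eeggmm=4
ee G_ mm hits 4/64; gcd=4; 4÷4/64÷4 = 1/16

P(ee G_ mm) = 1/16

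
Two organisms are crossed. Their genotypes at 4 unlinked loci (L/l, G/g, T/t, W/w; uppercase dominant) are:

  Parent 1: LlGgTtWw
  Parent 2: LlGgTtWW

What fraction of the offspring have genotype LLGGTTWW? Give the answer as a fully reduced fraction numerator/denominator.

LlGgTtWw gametes: LGTW×1, LGTw×1, LGtW×1, LGtw×1, LgTW×1, LgTw×1, LgtW×1, Lgtw×1, lGTW×1, lGTw×1, lGtW×1, lGtw×1, lgTW×1, lgTw×1, lgtW×1, lgtw×1
LlGgTtWW gametes: LGTW×2, LGtW×2, LgTW×2, LgtW×2, lGTW×2, lGtW×2, lgTW×2, lgtW×2
LlGgTtWw×LlGgTtWW grid (16·16=256): LLGGTTWW=2 LLGGTTWw=2 LLGGTtWW=4 LLGGTtWw=4 LLGGttWW=2 LLGGttWw=2 LLGgTTWW=4 LLGgTTWw=4 LLGgTtWW=8 LLGgTtWw=8 LLGgttWW=4 LLGgttWw=4 LLggTTWW=2 LLggTTWw=2 LLggTtWW=4 LLggTtWw=4 LLggttWW=2 LLggttWw=2 LlGGTTWW=4 LlGGTTWw=4 LlGGTtWW=8 LlGGTtWw=8 LlGGttWW=4 LlGGttWw=4 LlGgTTWW=8 LlGgTTWw=8 LlGgTtWW=16 LlGgTtWw=16 LlGgttWW=8 LlGgttWw=8 LlggTTWW=4 LlggTTWw=4 LlggTtWW=8 LlggTtWw=8 LlggttWW=4 LlggttWw=4 llGGTTWW=2 llGGTTWw=2 llGGTtWW=4 llGGTtWw=4 llGGttWW=2 llGGttWw=2 llGgTTWW=4 llGgTTWw=4 llGgTtWW=8 llGgTtWw=8 llGgttWW=4 llGgttWw=4 llggTTWW=2 llggTTWw=2 llggTtWW=4 llggTtWw=4 llggttWW=2 llggttWw=2
LLGGTTWW hits 2/256; gcd=2; 2÷2/256÷2 = 1/128

P(LLGGTTWW) = 1/128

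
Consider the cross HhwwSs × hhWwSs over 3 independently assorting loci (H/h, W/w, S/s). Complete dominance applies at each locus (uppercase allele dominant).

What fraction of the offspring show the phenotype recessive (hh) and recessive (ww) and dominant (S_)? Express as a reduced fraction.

HhwwSs gametes: HwS×2, Hws×2, hwS×2, hws×2
hhWwSs gametes: hWS×2, hWs×2, hwS×2, hws×2
HhwwSs×hhWwSs grid (8·8=64): HhWwSS=4 HhWwSs=8 HhWwss=4 HhwwSS=4 HhwwSs=8 Hhwwss=4 hhWwSS=4 hhWwSs=8 hhWwss=4 hhwwSS=4 hhwwSs=8 hhwwss=4
hh ww S_ hits 12/64; gcd=4; 12÷4/64÷4 = 3/16

P(hh ww S_) = 3/16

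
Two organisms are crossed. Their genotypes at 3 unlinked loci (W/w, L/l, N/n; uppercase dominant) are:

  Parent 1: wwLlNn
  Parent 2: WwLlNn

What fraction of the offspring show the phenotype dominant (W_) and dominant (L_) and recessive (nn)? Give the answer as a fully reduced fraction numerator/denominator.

P(W_ L_ nn) = 3/32

wwLlNn gametes: wLN×2, wLn×2, wlN×2, wln×2
WwLlNn gametes: WLN×1, WLn×1, WlN×1, Wln×1, wLN×1, wLn×1, wlN×1, wln×1
wwLlNn×WwLlNn grid (8·8=64): WwLLNN=2 WwLLNn=4 WwLLnn=2 WwLlNN=4 WwLlNn=8 WwLlnn=4 WwllNN=2 WwllNn=4 Wwllnn=2 wwLLNN=2 wwLLNn=4 wwLLnn=2 wwLlNN=4 wwLlNn=8 wwLlnn=4 wwllNN=2 wwllNn=4 wwllnn=2
W_ L_ nn hits 6/64; gcd=2; 6÷2/64÷2 = 3/32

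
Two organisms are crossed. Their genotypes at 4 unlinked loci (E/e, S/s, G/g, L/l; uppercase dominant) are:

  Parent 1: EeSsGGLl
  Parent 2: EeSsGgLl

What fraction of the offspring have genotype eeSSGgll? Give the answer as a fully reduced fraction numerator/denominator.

P(eeSSGgll) = 1/128

EeSsGGLl gametes: ESGL×2, ESGl×2, EsGL×2, EsGl×2, eSGL×2, eSGl×2, esGL×2, esGl×2
EeSsGgLl gametes: ESGL×1, ESGl×1, ESgL×1, ESgl×1, EsGL×1, EsGl×1, EsgL×1, Esgl×1, eSGL×1, eSGl×1, eSgL×1, eSgl×1, esGL×1, esGl×1, esgL×1, esgl×1
EeSsGGLl×EeSsGgLl grid (16·16=256): EESSGGLL=2 EESSGGLl=4 EESSGGll=2 EESSGgLL=2 EESSGgLl=4 EESSGgll=2 EESsGGLL=4 EESsGGLl=8 EESsGGll=4 EESsGgLL=4 EESsGgLl=8 EESsGgll=4 EEssGGLL=2 EEssGGLl=4 EEssGGll=2 EEssGgLL=2 EEssGgLl=4 EEssGgll=2 EeSSGGLL=4 EeSSGGLl=8 EeSSGGll=4 EeSSGgLL=4 EeSSGgLl=8 EeSSGgll=4 EeSsGGLL=8 EeSsGGLl=16 EeSsGGll=8 EeSsGgLL=8 EeSsGgLl=16 EeSsGgll=8 EessGGLL=4 EessGGLl=8 EessGGll=4 EessGgLL=4 EessGgLl=8 EessGgll=4 eeSSGGLL=2 eeSSGGLl=4 eeSSGGll=2 eeSSGgLL=2 eeSSGgLl=4 eeSSGgll=2 eeSsGGLL=4 eeSsGGLl=8 eeSsGGll=4 eeSsGgLL=4 eeSsGgLl=8 eeSsGgll=4 eessGGLL=2 eessGGLl=4 eessGGll=2 eessGgLL=2 eessGgLl=4 eessGgll=2
eeSSGgll hits 2/256; gcd=2; 2÷2/256÷2 = 1/128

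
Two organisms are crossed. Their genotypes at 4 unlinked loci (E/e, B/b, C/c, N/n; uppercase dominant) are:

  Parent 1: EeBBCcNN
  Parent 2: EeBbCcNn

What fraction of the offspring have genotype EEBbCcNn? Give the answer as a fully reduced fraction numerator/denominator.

EeBBCcNN gametes: EBCN×4, EBcN×4, eBCN×4, eBcN×4
EeBbCcNn gametes: EBCN×1, EBCn×1, EBcN×1, EBcn×1, EbCN×1, EbCn×1, EbcN×1, Ebcn×1, eBCN×1, eBCn×1, eBcN×1, eBcn×1, ebCN×1, ebCn×1, ebcN×1, ebcn×1
EeBBCcNN×EeBbCcNn grid (16·16=256): EEBBCCNN=4 EEBBCCNn=4 EEBBCcNN=8 EEBBCcNn=8 EEBBccNN=4 EEBBccNn=4 EEBbCCNN=4 EEBbCCNn=4 EEBbCcNN=8 EEBbCcNn=8 EEBbccNN=4 EEBbccNn=4 EeBBCCNN=8 EeBBCCNn=8 EeBBCcNN=16 EeBBCcNn=16 EeBBccNN=8 EeBBccNn=8 EeBbCCNN=8 EeBbCCNn=8 EeBbCcNN=16 EeBbCcNn=16 EeBbccNN=8 EeBbccNn=8 eeBBCCNN=4 eeBBCCNn=4 eeBBCcNN=8 eeBBCcNn=8 eeBBccNN=4 eeBBccNn=4 eeBbCCNN=4 eeBbCCNn=4 eeBbCcNN=8 eeBbCcNn=8 eeBbccNN=4 eeBbccNn=4
EEBbCcNn hits 8/256; gcd=8; 8÷8/256÷8 = 1/32

P(EEBbCcNn) = 1/32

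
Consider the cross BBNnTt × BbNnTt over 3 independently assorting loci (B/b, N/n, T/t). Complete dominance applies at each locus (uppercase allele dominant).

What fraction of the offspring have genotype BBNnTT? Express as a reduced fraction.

BBNnTt gametes: BNT×2, BNt×2, BnT×2, Bnt×2
BbNnTt gametes: BNT×1, BNt×1, BnT×1, Bnt×1, bNT×1, bNt×1, bnT×1, bnt×1
BBNnTt×BbNnTt grid (8·8=64): BBNNTT=2 BBNNTt=4 BBNNtt=2 BBNnTT=4 BBNnTt=8 BBNntt=4 BBnnTT=2 BBnnTt=4 BBnntt=2 BbNNTT=2 BbNNTt=4 BbNNtt=2 BbNnTT=4 BbNnTt=8 BbNntt=4 BbnnTT=2 BbnnTt=4 Bbnntt=2
BBNnTT hits 4/64; gcd=4; 4÷4/64÷4 = 1/16

P(BBNnTT) = 1/16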